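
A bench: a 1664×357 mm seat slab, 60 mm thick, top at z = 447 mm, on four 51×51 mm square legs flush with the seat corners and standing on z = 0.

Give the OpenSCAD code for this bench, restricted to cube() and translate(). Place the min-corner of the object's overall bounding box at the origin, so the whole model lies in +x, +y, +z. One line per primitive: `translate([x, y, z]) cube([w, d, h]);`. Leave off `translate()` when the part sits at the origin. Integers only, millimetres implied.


translate([0, 0, 387]) cube([1664, 357, 60]);
cube([51, 51, 387]);
translate([0, 306, 0]) cube([51, 51, 387]);
translate([1613, 0, 0]) cube([51, 51, 387]);
translate([1613, 306, 0]) cube([51, 51, 387]);


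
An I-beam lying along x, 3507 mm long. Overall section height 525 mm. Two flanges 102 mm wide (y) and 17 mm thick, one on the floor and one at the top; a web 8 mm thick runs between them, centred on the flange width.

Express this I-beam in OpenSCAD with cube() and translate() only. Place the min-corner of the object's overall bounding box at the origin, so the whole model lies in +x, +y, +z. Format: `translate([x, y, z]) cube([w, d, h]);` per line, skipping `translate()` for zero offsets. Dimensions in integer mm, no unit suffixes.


cube([3507, 102, 17]);
translate([0, 47, 17]) cube([3507, 8, 491]);
translate([0, 0, 508]) cube([3507, 102, 17]);


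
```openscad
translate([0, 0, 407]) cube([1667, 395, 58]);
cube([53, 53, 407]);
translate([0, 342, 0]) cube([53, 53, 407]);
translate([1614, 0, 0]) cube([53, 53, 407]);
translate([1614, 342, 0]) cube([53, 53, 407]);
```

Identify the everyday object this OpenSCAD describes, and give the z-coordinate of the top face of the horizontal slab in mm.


A bench. The seat-top height is 465 mm.

A long slab on four corner posts — a bench. The slab sits at z = 407 with thickness 58, so the top is 407 + 58 = 465 mm.


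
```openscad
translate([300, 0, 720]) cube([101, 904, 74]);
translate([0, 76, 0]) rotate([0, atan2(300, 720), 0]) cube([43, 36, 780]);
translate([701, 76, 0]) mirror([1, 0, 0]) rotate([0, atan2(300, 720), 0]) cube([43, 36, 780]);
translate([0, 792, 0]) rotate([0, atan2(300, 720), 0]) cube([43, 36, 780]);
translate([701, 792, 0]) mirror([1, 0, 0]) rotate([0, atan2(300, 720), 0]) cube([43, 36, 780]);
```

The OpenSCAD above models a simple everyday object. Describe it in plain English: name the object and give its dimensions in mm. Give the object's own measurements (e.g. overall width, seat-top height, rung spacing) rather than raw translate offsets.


A sawhorse. A 101×904×74 mm beam (x, y, z) sits on two A-frame leg pairs. Each pair is two raked legs of 43×36 mm section (36 mm along y) splaying symmetrically in x. Each leg rises 720 mm vertically over 300 mm of horizontal reach and is 780 mm long along its own axis. Every leg's outer bottom edge rests on the floor and its outer top edge meets a bottom edge of the beam — the left legs (tilting toward +x) meet the beam's −x bottom edge, the right legs (their mirror images, tilting toward −x) meet its +x bottom edge — so the leg tops tuck under the beam, the beam's underside is 720 mm above the floor, and the feet are 701 mm apart outside-to-outside with the beam centred between them. The two leg pairs are set in 76 mm from either end of the beam.


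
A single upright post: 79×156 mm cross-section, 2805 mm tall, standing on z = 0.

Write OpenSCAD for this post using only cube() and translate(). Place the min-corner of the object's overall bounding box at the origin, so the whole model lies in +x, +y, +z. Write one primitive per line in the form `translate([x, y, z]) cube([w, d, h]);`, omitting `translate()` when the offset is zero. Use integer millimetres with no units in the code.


cube([79, 156, 2805]);


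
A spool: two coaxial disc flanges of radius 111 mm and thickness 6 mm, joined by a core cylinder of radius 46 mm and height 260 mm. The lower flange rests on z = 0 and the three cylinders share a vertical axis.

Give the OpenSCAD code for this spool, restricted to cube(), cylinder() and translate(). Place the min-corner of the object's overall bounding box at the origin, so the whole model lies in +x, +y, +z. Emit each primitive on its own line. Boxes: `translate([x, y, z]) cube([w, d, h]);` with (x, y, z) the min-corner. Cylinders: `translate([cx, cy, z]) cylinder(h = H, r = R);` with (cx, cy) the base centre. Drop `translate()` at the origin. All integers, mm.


translate([111, 111, 0]) cylinder(h = 6, r = 111);
translate([111, 111, 6]) cylinder(h = 260, r = 46);
translate([111, 111, 266]) cylinder(h = 6, r = 111);


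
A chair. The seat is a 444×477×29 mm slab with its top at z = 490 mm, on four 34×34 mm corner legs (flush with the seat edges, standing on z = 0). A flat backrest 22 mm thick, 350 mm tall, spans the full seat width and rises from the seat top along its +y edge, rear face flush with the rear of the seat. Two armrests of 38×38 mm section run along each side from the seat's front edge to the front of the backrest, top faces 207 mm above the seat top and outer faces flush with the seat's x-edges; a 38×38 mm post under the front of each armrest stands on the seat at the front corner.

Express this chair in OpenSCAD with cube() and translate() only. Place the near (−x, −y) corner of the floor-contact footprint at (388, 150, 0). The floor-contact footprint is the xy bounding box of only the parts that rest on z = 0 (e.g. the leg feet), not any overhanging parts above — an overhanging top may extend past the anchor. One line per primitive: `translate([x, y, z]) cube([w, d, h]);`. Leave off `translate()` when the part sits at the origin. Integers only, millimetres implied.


translate([388, 150, 461]) cube([444, 477, 29]);
translate([388, 150, 0]) cube([34, 34, 461]);
translate([798, 150, 0]) cube([34, 34, 461]);
translate([388, 593, 0]) cube([34, 34, 461]);
translate([798, 593, 0]) cube([34, 34, 461]);
translate([388, 605, 490]) cube([444, 22, 350]);
translate([388, 150, 659]) cube([38, 455, 38]);
translate([794, 150, 659]) cube([38, 455, 38]);
translate([388, 150, 490]) cube([38, 38, 169]);
translate([794, 150, 490]) cube([38, 38, 169]);


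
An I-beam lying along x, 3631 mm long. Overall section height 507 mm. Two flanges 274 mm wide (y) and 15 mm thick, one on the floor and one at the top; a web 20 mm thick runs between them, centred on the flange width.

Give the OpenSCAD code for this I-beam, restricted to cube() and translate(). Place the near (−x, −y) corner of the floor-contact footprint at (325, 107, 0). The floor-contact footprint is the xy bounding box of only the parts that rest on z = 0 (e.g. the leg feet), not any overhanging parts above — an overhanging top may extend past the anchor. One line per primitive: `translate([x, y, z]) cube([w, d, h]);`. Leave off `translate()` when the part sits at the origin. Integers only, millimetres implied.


translate([325, 107, 0]) cube([3631, 274, 15]);
translate([325, 234, 15]) cube([3631, 20, 477]);
translate([325, 107, 492]) cube([3631, 274, 15]);


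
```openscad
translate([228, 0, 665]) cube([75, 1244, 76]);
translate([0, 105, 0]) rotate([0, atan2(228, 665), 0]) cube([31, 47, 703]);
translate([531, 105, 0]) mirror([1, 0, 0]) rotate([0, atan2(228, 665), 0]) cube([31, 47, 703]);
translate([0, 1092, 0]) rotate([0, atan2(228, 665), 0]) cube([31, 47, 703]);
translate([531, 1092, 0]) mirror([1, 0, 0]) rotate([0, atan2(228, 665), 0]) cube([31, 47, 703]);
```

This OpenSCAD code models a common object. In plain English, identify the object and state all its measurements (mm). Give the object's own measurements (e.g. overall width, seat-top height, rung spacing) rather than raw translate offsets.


A sawhorse. A 75×1244×76 mm beam (x, y, z) sits on two A-frame leg pairs. Each pair is two raked legs of 31×47 mm section (47 mm along y) splaying symmetrically in x. Each leg rises 665 mm vertically over 228 mm of horizontal reach and is 703 mm long along its own axis. Every leg's outer bottom edge rests on the floor and its outer top edge meets a bottom edge of the beam — the left legs (tilting toward +x) meet the beam's −x bottom edge, the right legs (their mirror images, tilting toward −x) meet its +x bottom edge — so the leg tops tuck under the beam, the beam's underside is 665 mm above the floor, and the feet are 531 mm apart outside-to-outside with the beam centred between them. The two leg pairs are set in 105 mm from either end of the beam.


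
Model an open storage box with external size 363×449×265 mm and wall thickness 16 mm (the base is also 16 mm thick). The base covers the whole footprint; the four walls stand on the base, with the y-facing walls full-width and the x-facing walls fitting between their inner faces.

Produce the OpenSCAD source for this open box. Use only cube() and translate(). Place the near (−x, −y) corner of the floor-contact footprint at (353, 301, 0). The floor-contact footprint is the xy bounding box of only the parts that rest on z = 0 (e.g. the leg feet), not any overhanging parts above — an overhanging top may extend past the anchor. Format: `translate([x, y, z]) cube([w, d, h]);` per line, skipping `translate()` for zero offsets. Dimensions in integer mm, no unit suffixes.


translate([353, 301, 0]) cube([363, 449, 16]);
translate([353, 301, 16]) cube([363, 16, 249]);
translate([353, 734, 16]) cube([363, 16, 249]);
translate([353, 317, 16]) cube([16, 417, 249]);
translate([700, 317, 16]) cube([16, 417, 249]);


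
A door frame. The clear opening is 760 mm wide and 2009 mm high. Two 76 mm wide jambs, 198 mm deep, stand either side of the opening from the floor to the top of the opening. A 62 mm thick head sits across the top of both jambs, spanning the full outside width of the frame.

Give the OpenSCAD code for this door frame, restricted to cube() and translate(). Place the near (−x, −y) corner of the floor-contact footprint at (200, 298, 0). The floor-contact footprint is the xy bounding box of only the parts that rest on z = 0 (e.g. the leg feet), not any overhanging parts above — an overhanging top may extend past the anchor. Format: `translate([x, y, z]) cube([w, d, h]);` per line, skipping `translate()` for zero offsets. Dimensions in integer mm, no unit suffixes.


translate([200, 298, 0]) cube([76, 198, 2009]);
translate([1036, 298, 0]) cube([76, 198, 2009]);
translate([200, 298, 2009]) cube([912, 198, 62]);


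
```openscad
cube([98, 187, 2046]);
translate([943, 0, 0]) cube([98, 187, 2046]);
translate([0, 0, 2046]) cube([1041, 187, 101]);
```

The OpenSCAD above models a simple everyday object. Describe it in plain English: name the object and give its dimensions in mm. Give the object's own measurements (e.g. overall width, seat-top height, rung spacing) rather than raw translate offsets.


A door frame. The clear opening is 845 mm wide and 2046 mm high. Two 98 mm wide jambs, 187 mm deep, stand either side of the opening from the floor to the top of the opening. A 101 mm thick head sits across the top of both jambs, spanning the full outside width of the frame.


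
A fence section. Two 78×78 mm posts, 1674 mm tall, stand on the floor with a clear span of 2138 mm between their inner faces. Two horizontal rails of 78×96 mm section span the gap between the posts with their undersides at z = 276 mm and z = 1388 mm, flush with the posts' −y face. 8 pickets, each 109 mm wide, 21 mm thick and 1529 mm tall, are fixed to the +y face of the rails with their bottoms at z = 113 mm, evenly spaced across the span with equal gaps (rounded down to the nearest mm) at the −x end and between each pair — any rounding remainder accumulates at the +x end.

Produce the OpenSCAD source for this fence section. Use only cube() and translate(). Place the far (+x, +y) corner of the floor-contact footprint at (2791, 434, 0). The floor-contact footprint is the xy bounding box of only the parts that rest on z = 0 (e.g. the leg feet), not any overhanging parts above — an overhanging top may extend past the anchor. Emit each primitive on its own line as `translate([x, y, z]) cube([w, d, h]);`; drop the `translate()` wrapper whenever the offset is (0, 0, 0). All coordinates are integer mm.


translate([497, 356, 0]) cube([78, 78, 1674]);
translate([2713, 356, 0]) cube([78, 78, 1674]);
translate([575, 356, 276]) cube([2138, 78, 96]);
translate([575, 356, 1388]) cube([2138, 78, 96]);
translate([715, 434, 113]) cube([109, 21, 1529]);
translate([964, 434, 113]) cube([109, 21, 1529]);
translate([1213, 434, 113]) cube([109, 21, 1529]);
translate([1462, 434, 113]) cube([109, 21, 1529]);
translate([1711, 434, 113]) cube([109, 21, 1529]);
translate([1960, 434, 113]) cube([109, 21, 1529]);
translate([2209, 434, 113]) cube([109, 21, 1529]);
translate([2458, 434, 113]) cube([109, 21, 1529]);


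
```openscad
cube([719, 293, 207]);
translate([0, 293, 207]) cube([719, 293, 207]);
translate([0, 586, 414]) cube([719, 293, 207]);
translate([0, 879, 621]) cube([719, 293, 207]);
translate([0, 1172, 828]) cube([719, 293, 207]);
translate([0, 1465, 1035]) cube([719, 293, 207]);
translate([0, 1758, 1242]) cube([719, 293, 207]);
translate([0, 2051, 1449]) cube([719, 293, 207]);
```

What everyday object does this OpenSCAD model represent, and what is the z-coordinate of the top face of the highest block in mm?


A staircase. The total rise is 1656 mm.

8 identical blocks, each offset up and back from the previous — a staircase. Each step is 207 mm tall and there are 8 of them, so the total rise is 8 × 207 = 1656 mm.


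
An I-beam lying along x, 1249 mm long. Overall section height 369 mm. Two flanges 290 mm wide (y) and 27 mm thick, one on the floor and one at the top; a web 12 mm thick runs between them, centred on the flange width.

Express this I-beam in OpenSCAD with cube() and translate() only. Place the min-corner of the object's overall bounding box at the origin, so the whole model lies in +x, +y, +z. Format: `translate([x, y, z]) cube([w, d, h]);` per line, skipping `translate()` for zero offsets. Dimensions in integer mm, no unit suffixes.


cube([1249, 290, 27]);
translate([0, 139, 27]) cube([1249, 12, 315]);
translate([0, 0, 342]) cube([1249, 290, 27]);


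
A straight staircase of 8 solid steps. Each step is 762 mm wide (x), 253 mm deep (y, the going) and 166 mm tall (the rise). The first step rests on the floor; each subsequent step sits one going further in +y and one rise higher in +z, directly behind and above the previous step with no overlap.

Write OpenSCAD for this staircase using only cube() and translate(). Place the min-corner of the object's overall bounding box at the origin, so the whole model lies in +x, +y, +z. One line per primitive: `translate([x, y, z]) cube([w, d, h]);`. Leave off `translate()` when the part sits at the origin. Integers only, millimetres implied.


cube([762, 253, 166]);
translate([0, 253, 166]) cube([762, 253, 166]);
translate([0, 506, 332]) cube([762, 253, 166]);
translate([0, 759, 498]) cube([762, 253, 166]);
translate([0, 1012, 664]) cube([762, 253, 166]);
translate([0, 1265, 830]) cube([762, 253, 166]);
translate([0, 1518, 996]) cube([762, 253, 166]);
translate([0, 1771, 1162]) cube([762, 253, 166]);


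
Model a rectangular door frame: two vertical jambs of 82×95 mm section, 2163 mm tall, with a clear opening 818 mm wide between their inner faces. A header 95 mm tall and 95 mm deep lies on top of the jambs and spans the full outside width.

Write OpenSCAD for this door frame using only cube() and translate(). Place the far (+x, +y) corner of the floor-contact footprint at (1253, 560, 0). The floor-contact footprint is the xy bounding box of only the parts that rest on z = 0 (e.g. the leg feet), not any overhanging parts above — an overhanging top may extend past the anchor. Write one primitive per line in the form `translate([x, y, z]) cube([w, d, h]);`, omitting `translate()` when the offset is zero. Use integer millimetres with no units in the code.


translate([271, 465, 0]) cube([82, 95, 2163]);
translate([1171, 465, 0]) cube([82, 95, 2163]);
translate([271, 465, 2163]) cube([982, 95, 95]);


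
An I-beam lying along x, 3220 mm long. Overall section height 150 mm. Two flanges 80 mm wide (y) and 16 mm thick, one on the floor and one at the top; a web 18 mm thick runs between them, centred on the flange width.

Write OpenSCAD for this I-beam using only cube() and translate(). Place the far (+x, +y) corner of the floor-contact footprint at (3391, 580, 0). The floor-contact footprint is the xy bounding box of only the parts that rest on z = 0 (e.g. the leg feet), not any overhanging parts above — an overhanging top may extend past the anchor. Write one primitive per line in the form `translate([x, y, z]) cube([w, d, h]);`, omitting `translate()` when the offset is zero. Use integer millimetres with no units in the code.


translate([171, 500, 0]) cube([3220, 80, 16]);
translate([171, 531, 16]) cube([3220, 18, 118]);
translate([171, 500, 134]) cube([3220, 80, 16]);


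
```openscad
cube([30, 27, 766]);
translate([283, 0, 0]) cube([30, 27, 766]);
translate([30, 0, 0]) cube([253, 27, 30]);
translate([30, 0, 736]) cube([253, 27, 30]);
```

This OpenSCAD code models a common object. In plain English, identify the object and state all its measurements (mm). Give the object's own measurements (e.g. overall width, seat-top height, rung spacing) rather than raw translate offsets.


A rectangular picture frame lying in the x–z plane (depth along y). The opening is 253 mm wide (x) by 706 mm tall (z), surrounded by a border 30 mm wide on all four sides. The frame is 27 mm deep and is made of two full-height vertical stiles with two horizontal rails fitted between them.


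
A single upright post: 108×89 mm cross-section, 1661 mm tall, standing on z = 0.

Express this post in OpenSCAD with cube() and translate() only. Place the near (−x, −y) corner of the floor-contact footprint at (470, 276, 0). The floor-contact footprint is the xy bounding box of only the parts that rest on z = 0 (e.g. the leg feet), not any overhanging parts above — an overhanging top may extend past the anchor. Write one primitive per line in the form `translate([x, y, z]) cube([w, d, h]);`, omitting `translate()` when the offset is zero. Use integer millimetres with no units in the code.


translate([470, 276, 0]) cube([108, 89, 1661]);


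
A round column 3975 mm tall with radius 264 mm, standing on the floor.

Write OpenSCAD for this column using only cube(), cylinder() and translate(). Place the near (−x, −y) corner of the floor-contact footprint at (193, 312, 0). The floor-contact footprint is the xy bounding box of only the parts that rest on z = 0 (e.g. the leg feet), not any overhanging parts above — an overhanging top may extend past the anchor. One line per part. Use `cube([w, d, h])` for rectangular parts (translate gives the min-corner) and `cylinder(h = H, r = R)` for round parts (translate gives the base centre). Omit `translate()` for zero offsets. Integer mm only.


translate([457, 576, 0]) cylinder(h = 3975, r = 264);


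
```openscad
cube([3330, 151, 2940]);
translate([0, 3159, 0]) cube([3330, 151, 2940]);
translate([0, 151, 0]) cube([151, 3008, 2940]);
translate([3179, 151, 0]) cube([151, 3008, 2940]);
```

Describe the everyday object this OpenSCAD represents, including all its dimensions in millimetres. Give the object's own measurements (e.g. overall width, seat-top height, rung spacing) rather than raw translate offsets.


The wall frame of a small rectangular building: four walls, each 2940 mm tall and 151 mm thick, enclosing a footprint 3330 mm (x) by 3310 mm (y) outside-to-outside, with no floor or roof. The front and back walls (the −y and +y sides) span the full width; the two side walls fit between them.


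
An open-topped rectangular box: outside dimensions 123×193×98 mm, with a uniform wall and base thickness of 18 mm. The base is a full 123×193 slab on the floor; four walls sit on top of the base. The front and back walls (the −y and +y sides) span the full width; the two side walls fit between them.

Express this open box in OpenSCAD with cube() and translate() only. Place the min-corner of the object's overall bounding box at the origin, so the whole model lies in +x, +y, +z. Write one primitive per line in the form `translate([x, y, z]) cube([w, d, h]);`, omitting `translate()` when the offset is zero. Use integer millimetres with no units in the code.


cube([123, 193, 18]);
translate([0, 0, 18]) cube([123, 18, 80]);
translate([0, 175, 18]) cube([123, 18, 80]);
translate([0, 18, 18]) cube([18, 157, 80]);
translate([105, 18, 18]) cube([18, 157, 80]);


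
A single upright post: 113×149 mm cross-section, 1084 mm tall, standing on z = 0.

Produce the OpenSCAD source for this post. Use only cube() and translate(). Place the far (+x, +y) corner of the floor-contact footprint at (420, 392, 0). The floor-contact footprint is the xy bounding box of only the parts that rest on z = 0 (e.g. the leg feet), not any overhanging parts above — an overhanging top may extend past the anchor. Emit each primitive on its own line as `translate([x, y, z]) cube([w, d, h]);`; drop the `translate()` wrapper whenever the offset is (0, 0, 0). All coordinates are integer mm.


translate([307, 243, 0]) cube([113, 149, 1084]);


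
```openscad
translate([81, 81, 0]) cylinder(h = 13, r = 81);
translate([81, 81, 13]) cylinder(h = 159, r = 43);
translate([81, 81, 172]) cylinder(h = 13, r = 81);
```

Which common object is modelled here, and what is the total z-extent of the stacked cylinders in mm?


A spool. The overall height is 185 mm.

Three coaxial cylinders, large–small–large — a spool. Two 13 mm flanges and a 159 mm core give 13 + 159 + 13 = 185 mm.


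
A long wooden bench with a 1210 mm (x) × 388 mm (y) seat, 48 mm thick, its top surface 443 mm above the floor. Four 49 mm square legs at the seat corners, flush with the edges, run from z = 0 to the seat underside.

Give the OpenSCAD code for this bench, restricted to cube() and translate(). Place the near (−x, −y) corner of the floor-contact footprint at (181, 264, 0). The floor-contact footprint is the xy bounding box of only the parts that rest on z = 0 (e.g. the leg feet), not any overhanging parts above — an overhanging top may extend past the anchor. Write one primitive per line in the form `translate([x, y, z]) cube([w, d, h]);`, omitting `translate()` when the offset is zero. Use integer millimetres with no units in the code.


translate([181, 264, 395]) cube([1210, 388, 48]);
translate([181, 264, 0]) cube([49, 49, 395]);
translate([181, 603, 0]) cube([49, 49, 395]);
translate([1342, 264, 0]) cube([49, 49, 395]);
translate([1342, 603, 0]) cube([49, 49, 395]);


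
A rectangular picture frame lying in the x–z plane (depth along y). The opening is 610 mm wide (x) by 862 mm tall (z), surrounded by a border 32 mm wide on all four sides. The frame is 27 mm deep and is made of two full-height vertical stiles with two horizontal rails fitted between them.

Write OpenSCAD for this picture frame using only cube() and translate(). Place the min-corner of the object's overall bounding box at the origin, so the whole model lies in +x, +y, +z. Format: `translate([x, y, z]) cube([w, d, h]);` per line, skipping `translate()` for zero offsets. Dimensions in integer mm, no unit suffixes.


cube([32, 27, 926]);
translate([642, 0, 0]) cube([32, 27, 926]);
translate([32, 0, 0]) cube([610, 27, 32]);
translate([32, 0, 894]) cube([610, 27, 32]);


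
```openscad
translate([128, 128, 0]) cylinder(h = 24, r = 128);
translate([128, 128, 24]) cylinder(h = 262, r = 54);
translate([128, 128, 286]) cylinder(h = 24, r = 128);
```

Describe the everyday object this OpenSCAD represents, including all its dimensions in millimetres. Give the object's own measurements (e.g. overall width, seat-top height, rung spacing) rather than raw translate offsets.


A spool: two coaxial disc flanges of radius 128 mm and thickness 24 mm, joined by a core cylinder of radius 54 mm and height 262 mm. The lower flange rests on z = 0 and the three cylinders share a vertical axis.


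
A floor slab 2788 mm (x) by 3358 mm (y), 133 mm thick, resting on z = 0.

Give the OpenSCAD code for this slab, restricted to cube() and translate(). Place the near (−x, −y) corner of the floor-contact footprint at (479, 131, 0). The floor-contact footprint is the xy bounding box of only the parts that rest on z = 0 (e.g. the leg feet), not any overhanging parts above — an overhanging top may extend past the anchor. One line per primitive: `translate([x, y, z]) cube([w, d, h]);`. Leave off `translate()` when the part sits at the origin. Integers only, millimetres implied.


translate([479, 131, 0]) cube([2788, 3358, 133]);


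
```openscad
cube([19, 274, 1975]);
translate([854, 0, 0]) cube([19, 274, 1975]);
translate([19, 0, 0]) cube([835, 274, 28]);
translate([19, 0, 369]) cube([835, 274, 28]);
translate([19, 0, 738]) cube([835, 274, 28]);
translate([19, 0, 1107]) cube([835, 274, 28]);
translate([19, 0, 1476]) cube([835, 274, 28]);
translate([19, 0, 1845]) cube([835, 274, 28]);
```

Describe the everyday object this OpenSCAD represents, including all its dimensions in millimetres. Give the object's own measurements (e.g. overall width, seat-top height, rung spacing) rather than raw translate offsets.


An open bookshelf. Two side panels, each 19 mm thick, 274 mm deep and 1975 mm tall, stand 873 mm apart (outside-to-outside). Between them sit 6 shelves, each 28 mm thick and 274 mm deep, spanning the full gap between the sides. The bottom shelf rests on the floor (its underside at z = 0) and the clear gap between one shelf's top and the next shelf's underside is 341 mm.


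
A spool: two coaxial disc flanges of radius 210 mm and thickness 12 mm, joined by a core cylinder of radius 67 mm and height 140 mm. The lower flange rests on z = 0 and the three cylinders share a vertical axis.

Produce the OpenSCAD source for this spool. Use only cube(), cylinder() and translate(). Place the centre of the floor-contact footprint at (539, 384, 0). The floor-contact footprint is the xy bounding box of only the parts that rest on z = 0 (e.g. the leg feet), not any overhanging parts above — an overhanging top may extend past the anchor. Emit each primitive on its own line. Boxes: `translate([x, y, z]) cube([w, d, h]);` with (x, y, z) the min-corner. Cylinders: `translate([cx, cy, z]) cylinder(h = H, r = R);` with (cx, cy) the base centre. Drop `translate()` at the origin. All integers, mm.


translate([539, 384, 0]) cylinder(h = 12, r = 210);
translate([539, 384, 12]) cylinder(h = 140, r = 67);
translate([539, 384, 152]) cylinder(h = 12, r = 210);


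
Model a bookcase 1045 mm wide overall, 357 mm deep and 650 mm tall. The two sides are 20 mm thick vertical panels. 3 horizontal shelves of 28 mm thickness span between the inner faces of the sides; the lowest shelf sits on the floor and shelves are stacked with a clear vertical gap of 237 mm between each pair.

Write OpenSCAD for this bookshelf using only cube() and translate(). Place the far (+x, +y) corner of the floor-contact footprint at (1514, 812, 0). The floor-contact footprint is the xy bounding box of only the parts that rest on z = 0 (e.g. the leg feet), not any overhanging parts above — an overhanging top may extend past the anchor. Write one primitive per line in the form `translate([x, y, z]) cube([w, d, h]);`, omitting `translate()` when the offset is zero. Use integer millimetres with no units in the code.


translate([469, 455, 0]) cube([20, 357, 650]);
translate([1494, 455, 0]) cube([20, 357, 650]);
translate([489, 455, 0]) cube([1005, 357, 28]);
translate([489, 455, 265]) cube([1005, 357, 28]);
translate([489, 455, 530]) cube([1005, 357, 28]);


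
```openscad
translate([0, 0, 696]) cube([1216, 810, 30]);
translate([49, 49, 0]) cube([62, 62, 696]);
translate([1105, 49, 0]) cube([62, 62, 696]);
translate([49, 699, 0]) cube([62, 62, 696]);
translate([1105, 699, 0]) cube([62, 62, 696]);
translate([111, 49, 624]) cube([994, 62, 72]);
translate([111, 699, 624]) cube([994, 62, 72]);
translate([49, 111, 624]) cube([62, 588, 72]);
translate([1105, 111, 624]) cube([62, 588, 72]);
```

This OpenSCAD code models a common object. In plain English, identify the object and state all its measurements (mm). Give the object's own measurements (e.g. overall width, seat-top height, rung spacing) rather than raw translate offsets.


A table: top 1216 mm (x) × 810 mm (y), 30 mm thick, upper face at z = 726 mm, on four 62×62 mm square legs, each inset 49 mm from the nearest pair of top edges from z = 0 to the bottom of the top. Four apron rails, 62 mm thick and 72 mm tall, run between adjacent legs with their top edges flush with the underside of the top and their outer faces flush with the legs' outer faces.


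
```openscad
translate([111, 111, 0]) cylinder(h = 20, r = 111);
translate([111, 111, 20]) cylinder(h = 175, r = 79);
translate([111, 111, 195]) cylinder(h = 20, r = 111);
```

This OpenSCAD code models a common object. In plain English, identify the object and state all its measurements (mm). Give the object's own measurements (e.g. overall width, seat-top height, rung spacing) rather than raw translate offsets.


A spool: two coaxial disc flanges of radius 111 mm and thickness 20 mm, joined by a core cylinder of radius 79 mm and height 175 mm. The lower flange rests on z = 0 and the three cylinders share a vertical axis.


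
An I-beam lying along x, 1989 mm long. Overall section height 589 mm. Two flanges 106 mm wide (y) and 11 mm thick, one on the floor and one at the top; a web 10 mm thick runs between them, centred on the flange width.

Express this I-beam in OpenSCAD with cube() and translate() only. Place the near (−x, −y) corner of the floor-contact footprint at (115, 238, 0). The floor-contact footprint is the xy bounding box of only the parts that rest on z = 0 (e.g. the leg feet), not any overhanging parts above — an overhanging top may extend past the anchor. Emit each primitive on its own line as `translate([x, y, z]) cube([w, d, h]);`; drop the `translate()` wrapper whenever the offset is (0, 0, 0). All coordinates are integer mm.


translate([115, 238, 0]) cube([1989, 106, 11]);
translate([115, 286, 11]) cube([1989, 10, 567]);
translate([115, 238, 578]) cube([1989, 106, 11]);


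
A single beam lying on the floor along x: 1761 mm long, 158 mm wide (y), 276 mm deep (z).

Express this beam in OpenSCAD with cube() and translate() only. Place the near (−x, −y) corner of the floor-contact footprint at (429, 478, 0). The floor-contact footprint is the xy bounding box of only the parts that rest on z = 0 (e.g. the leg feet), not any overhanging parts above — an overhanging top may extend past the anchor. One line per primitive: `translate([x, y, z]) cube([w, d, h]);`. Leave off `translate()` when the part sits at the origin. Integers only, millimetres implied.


translate([429, 478, 0]) cube([1761, 158, 276]);


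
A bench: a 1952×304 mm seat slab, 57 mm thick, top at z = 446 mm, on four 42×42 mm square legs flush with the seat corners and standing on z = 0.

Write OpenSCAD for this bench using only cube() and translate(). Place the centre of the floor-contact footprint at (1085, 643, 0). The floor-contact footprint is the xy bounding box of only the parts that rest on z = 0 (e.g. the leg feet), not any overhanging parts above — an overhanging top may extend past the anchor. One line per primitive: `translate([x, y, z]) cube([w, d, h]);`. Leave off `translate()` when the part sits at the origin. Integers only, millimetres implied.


translate([109, 491, 389]) cube([1952, 304, 57]);
translate([109, 491, 0]) cube([42, 42, 389]);
translate([109, 753, 0]) cube([42, 42, 389]);
translate([2019, 491, 0]) cube([42, 42, 389]);
translate([2019, 753, 0]) cube([42, 42, 389]);


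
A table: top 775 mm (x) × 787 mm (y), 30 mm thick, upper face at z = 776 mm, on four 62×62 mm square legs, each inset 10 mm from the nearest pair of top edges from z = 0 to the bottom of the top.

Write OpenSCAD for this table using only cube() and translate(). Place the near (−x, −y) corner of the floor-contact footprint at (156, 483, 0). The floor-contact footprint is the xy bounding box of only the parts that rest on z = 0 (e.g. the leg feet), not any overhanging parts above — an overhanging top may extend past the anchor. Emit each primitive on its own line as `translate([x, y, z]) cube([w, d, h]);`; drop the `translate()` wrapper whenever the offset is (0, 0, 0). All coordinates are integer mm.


translate([146, 473, 746]) cube([775, 787, 30]);
translate([156, 483, 0]) cube([62, 62, 746]);
translate([849, 483, 0]) cube([62, 62, 746]);
translate([156, 1188, 0]) cube([62, 62, 746]);
translate([849, 1188, 0]) cube([62, 62, 746]);


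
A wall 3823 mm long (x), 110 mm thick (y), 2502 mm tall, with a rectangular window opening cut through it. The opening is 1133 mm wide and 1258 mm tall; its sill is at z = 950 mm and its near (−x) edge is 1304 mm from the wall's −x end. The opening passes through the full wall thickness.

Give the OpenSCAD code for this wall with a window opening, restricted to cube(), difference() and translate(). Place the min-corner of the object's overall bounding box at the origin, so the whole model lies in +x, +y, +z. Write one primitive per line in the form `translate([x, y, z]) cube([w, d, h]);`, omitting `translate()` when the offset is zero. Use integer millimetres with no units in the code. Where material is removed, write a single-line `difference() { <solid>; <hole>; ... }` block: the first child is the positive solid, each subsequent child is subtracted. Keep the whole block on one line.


difference() { cube([3823, 110, 2502]); translate([1304, 0, 950]) cube([1133, 110, 1258]); }


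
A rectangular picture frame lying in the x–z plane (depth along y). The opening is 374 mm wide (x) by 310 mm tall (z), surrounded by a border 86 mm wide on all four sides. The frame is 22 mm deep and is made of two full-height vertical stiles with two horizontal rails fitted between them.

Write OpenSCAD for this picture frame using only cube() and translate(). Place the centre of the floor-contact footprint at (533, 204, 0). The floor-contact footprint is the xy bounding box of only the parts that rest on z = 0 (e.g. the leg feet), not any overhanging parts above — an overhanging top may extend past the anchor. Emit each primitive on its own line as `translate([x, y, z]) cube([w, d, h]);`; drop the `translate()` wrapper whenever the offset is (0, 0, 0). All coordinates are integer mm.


translate([260, 193, 0]) cube([86, 22, 482]);
translate([720, 193, 0]) cube([86, 22, 482]);
translate([346, 193, 0]) cube([374, 22, 86]);
translate([346, 193, 396]) cube([374, 22, 86]);


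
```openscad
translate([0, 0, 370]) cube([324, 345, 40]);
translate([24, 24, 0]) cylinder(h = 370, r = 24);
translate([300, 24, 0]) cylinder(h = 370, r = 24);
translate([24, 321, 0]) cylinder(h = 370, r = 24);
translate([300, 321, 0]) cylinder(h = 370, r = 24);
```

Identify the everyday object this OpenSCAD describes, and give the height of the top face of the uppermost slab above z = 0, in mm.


A stool. The seat height is 410 mm.

A 324×345×40 slab at z = 370 on four corner cylinders — a stool. The seat top is 370 + 40 = 410 mm.


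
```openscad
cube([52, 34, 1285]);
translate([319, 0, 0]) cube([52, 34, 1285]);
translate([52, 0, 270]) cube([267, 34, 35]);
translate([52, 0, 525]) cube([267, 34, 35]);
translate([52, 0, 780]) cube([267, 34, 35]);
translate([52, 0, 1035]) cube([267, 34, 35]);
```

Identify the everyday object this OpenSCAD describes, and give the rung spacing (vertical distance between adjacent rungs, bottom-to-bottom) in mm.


A ladder. The rung spacing is 255 mm.

Two tall 52×34 posts with 4 short bars between them — a ladder. Adjacent rungs sit at z = 270 and z = 525, so the spacing is 525 − 270 = 255 mm.


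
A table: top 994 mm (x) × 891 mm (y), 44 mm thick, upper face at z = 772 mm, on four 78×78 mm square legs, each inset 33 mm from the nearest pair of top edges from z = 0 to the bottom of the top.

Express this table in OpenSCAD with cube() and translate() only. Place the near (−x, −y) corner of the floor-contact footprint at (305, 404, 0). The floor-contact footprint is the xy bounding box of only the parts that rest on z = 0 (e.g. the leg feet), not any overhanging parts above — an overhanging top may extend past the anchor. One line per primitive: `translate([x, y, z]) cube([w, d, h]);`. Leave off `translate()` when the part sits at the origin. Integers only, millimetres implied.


translate([272, 371, 728]) cube([994, 891, 44]);
translate([305, 404, 0]) cube([78, 78, 728]);
translate([1155, 404, 0]) cube([78, 78, 728]);
translate([305, 1151, 0]) cube([78, 78, 728]);
translate([1155, 1151, 0]) cube([78, 78, 728]);


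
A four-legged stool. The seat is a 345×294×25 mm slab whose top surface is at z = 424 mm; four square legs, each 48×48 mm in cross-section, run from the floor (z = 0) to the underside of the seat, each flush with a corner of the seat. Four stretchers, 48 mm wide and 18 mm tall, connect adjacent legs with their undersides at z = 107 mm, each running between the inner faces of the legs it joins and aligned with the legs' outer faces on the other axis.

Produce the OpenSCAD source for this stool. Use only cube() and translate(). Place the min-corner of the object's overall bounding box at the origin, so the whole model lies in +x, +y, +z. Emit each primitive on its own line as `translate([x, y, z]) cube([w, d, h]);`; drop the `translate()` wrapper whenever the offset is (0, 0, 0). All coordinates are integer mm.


// leg_h = 424 - 25 = 399
// stretcher span = 345 - 2*48 = 249
translate([0, 0, 399]) cube([345, 294, 25]);
cube([48, 48, 399]);
translate([297, 0, 0]) cube([48, 48, 399]);
translate([0, 246, 0]) cube([48, 48, 399]);
translate([297, 246, 0]) cube([48, 48, 399]);
translate([48, 0, 107]) cube([249, 48, 18]);
translate([48, 246, 107]) cube([249, 48, 18]);
translate([0, 48, 107]) cube([48, 198, 18]);
translate([297, 48, 107]) cube([48, 198, 18]);


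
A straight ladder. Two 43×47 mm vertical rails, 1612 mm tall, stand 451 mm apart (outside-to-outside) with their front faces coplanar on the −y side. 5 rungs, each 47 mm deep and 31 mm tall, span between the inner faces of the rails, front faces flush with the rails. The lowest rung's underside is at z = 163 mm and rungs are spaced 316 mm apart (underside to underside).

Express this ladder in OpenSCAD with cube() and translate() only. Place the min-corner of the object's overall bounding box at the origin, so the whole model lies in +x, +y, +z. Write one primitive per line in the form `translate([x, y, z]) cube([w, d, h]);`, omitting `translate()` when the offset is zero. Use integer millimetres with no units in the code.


cube([43, 47, 1612]);
translate([408, 0, 0]) cube([43, 47, 1612]);
translate([43, 0, 163]) cube([365, 47, 31]);
translate([43, 0, 479]) cube([365, 47, 31]);
translate([43, 0, 795]) cube([365, 47, 31]);
translate([43, 0, 1111]) cube([365, 47, 31]);
translate([43, 0, 1427]) cube([365, 47, 31]);


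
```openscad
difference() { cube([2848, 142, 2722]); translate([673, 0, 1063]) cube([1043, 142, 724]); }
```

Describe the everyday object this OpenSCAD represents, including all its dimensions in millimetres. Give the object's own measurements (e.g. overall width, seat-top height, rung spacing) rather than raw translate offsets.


A wall 2848 mm long (x), 142 mm thick (y), 2722 mm tall, with a rectangular window opening cut through it. The opening is 1043 mm wide and 724 mm tall; its sill is at z = 1063 mm and its near (−x) edge is 673 mm from the wall's −x end. The opening passes through the full wall thickness.


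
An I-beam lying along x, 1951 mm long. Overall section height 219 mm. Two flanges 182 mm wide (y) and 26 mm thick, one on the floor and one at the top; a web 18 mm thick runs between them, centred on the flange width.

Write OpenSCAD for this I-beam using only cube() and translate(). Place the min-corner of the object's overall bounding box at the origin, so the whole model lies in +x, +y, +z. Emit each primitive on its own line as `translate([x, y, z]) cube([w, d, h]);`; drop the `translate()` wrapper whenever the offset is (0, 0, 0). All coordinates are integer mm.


cube([1951, 182, 26]);
translate([0, 82, 26]) cube([1951, 18, 167]);
translate([0, 0, 193]) cube([1951, 182, 26]);
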